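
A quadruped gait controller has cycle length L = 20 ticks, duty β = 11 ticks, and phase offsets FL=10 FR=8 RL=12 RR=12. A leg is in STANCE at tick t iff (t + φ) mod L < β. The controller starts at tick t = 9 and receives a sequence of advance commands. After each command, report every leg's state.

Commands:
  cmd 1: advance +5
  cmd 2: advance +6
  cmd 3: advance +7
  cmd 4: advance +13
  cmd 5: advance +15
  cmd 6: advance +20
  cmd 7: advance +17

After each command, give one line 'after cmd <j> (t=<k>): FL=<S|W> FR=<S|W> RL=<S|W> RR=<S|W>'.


start t=9: FL=W FR=W RL=S RR=S
cmd 1: advance +5 → t=14, phase=(4,2,6,6) → FL=S FR=S RL=S RR=S
cmd 2: advance +6 → t=20, phase=(10,8,12,12) → FL=S FR=S RL=W RR=W
cmd 3: advance +7 → t=27, phase=(17,15,19,19) → FL=W FR=W RL=W RR=W
cmd 4: advance +13 → t=40, phase=(10,8,12,12) → FL=S FR=S RL=W RR=W
cmd 5: advance +15 → t=55, phase=(5,3,7,7) → FL=S FR=S RL=S RR=S
cmd 6: advance +20 → t=75, phase=(5,3,7,7) → FL=S FR=S RL=S RR=S
cmd 7: advance +17 → t=92, phase=(2,0,4,4) → FL=S FR=S RL=S RR=S

after cmd 1 (t=14): FL=S FR=S RL=S RR=S
after cmd 2 (t=20): FL=S FR=S RL=W RR=W
after cmd 3 (t=27): FL=W FR=W RL=W RR=W
after cmd 4 (t=40): FL=S FR=S RL=W RR=W
after cmd 5 (t=55): FL=S FR=S RL=S RR=S
after cmd 6 (t=75): FL=S FR=S RL=S RR=S
after cmd 7 (t=92): FL=S FR=S RL=S RR=S


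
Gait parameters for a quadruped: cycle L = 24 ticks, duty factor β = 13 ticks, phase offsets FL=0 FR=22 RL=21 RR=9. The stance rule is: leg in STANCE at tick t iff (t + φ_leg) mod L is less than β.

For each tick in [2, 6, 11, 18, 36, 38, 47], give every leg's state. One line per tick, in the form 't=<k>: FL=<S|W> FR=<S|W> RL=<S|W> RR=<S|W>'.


t=2: FL=S FR=S RL=W RR=S
t=6: FL=S FR=S RL=S RR=W
t=11: FL=S FR=S RL=S RR=W
t=18: FL=W FR=W RL=W RR=S
t=36: FL=S FR=S RL=S RR=W
t=38: FL=W FR=S RL=S RR=W
t=47: FL=W FR=W RL=W RR=S

t=2: phase=(2,0,23,11) vs β=13 → FL=S FR=S RL=W RR=S
t=6: phase=(6,4,3,15) vs β=13 → FL=S FR=S RL=S RR=W
t=11: phase=(11,9,8,20) vs β=13 → FL=S FR=S RL=S RR=W
t=18: phase=(18,16,15,3) vs β=13 → FL=W FR=W RL=W RR=S
t=36: phase=(12,10,9,21) vs β=13 → FL=S FR=S RL=S RR=W
t=38: phase=(14,12,11,23) vs β=13 → FL=W FR=S RL=S RR=W
t=47: phase=(23,21,20,8) vs β=13 → FL=W FR=W RL=W RR=S


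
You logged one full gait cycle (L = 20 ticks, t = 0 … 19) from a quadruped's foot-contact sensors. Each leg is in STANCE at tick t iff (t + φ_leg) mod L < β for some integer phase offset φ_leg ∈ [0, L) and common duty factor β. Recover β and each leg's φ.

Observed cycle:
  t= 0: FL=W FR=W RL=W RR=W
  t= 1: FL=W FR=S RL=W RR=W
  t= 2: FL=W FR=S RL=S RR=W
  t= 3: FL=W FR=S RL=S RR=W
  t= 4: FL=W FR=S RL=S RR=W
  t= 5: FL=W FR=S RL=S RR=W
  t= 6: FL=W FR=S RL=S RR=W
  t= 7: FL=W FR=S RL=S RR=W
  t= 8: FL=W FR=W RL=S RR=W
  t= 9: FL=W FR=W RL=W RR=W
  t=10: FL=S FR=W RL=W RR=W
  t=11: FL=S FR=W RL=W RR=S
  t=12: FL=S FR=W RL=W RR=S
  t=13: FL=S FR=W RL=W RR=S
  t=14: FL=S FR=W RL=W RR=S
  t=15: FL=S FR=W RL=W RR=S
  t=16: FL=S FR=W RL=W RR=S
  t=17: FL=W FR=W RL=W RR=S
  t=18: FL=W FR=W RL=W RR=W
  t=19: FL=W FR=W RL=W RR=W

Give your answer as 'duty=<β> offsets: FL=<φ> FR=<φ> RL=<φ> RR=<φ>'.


duty β = stance ticks per leg = 7
FL: stance ticks = 7; W→S at t=10 → φ=10
FR: stance ticks = 7; W→S at t=1 → φ=19
RL: stance ticks = 7; W→S at t=2 → φ=18
RR: stance ticks = 7; W→S at t=11 → φ=9

duty=7 offsets: FL=10 FR=19 RL=18 RR=9


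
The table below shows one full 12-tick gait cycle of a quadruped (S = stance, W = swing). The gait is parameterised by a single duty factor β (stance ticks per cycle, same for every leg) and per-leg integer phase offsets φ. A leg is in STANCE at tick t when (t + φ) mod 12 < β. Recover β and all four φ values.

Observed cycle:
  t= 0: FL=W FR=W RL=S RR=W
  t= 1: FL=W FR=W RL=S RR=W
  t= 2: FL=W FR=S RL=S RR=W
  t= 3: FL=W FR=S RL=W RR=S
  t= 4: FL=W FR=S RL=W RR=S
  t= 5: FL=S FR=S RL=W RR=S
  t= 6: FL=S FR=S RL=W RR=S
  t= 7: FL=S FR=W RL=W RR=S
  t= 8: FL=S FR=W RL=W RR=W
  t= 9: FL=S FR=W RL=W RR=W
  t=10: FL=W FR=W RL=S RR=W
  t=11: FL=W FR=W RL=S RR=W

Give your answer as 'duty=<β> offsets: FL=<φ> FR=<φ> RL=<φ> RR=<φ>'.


duty=5 offsets: FL=7 FR=10 RL=2 RR=9

duty β = stance ticks per leg = 5
FL: stance ticks = 5; W→S at t=5 → φ=7
FR: stance ticks = 5; W→S at t=2 → φ=10
RL: stance ticks = 5; W→S at t=10 → φ=2
RR: stance ticks = 5; W→S at t=3 → φ=9


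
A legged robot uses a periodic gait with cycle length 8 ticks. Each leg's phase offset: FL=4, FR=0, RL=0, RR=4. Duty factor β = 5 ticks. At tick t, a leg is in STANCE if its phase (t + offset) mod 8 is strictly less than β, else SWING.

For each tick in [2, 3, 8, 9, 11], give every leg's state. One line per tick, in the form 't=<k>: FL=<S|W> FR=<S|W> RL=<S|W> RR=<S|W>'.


t=2: FL=W FR=S RL=S RR=W
t=3: FL=W FR=S RL=S RR=W
t=8: FL=S FR=S RL=S RR=S
t=9: FL=W FR=S RL=S RR=W
t=11: FL=W FR=S RL=S RR=W

t=2: phase=(6,2,2,6) vs β=5 → FL=W FR=S RL=S RR=W
t=3: phase=(7,3,3,7) vs β=5 → FL=W FR=S RL=S RR=W
t=8: phase=(4,0,0,4) vs β=5 → FL=S FR=S RL=S RR=S
t=9: phase=(5,1,1,5) vs β=5 → FL=W FR=S RL=S RR=W
t=11: phase=(7,3,3,7) vs β=5 → FL=W FR=S RL=S RR=W


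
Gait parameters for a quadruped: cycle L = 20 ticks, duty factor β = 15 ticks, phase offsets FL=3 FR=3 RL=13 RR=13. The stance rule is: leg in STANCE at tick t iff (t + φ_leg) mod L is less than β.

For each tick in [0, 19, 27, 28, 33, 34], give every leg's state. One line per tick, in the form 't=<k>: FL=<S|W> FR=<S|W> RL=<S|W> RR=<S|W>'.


t=0: phase=(3,3,13,13) vs β=15 → FL=S FR=S RL=S RR=S
t=19: phase=(2,2,12,12) vs β=15 → FL=S FR=S RL=S RR=S
t=27: phase=(10,10,0,0) vs β=15 → FL=S FR=S RL=S RR=S
t=28: phase=(11,11,1,1) vs β=15 → FL=S FR=S RL=S RR=S
t=33: phase=(16,16,6,6) vs β=15 → FL=W FR=W RL=S RR=S
t=34: phase=(17,17,7,7) vs β=15 → FL=W FR=W RL=S RR=S

t=0: FL=S FR=S RL=S RR=S
t=19: FL=S FR=S RL=S RR=S
t=27: FL=S FR=S RL=S RR=S
t=28: FL=S FR=S RL=S RR=S
t=33: FL=W FR=W RL=S RR=S
t=34: FL=W FR=W RL=S RR=S


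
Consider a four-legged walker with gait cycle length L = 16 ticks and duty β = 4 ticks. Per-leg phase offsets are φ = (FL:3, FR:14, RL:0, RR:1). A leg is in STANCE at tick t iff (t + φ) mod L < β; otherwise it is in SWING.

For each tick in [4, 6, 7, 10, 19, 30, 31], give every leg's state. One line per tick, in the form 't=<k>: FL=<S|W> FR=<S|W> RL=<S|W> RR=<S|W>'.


t=4: phase=(7,2,4,5) vs β=4 → FL=W FR=S RL=W RR=W
t=6: phase=(9,4,6,7) vs β=4 → FL=W FR=W RL=W RR=W
t=7: phase=(10,5,7,8) vs β=4 → FL=W FR=W RL=W RR=W
t=10: phase=(13,8,10,11) vs β=4 → FL=W FR=W RL=W RR=W
t=19: phase=(6,1,3,4) vs β=4 → FL=W FR=S RL=S RR=W
t=30: phase=(1,12,14,15) vs β=4 → FL=S FR=W RL=W RR=W
t=31: phase=(2,13,15,0) vs β=4 → FL=S FR=W RL=W RR=S

t=4: FL=W FR=S RL=W RR=W
t=6: FL=W FR=W RL=W RR=W
t=7: FL=W FR=W RL=W RR=W
t=10: FL=W FR=W RL=W RR=W
t=19: FL=W FR=S RL=S RR=W
t=30: FL=S FR=W RL=W RR=W
t=31: FL=S FR=W RL=W RR=S


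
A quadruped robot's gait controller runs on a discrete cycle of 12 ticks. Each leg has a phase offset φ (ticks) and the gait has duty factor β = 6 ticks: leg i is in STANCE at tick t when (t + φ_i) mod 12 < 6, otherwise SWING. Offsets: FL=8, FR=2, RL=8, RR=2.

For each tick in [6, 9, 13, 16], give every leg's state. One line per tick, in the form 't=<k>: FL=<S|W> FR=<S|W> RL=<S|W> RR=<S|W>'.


t=6: FL=S FR=W RL=S RR=W
t=9: FL=S FR=W RL=S RR=W
t=13: FL=W FR=S RL=W RR=S
t=16: FL=S FR=W RL=S RR=W

t=6: phase=(2,8,2,8) vs β=6 → FL=S FR=W RL=S RR=W
t=9: phase=(5,11,5,11) vs β=6 → FL=S FR=W RL=S RR=W
t=13: phase=(9,3,9,3) vs β=6 → FL=W FR=S RL=W RR=S
t=16: phase=(0,6,0,6) vs β=6 → FL=S FR=W RL=S RR=W


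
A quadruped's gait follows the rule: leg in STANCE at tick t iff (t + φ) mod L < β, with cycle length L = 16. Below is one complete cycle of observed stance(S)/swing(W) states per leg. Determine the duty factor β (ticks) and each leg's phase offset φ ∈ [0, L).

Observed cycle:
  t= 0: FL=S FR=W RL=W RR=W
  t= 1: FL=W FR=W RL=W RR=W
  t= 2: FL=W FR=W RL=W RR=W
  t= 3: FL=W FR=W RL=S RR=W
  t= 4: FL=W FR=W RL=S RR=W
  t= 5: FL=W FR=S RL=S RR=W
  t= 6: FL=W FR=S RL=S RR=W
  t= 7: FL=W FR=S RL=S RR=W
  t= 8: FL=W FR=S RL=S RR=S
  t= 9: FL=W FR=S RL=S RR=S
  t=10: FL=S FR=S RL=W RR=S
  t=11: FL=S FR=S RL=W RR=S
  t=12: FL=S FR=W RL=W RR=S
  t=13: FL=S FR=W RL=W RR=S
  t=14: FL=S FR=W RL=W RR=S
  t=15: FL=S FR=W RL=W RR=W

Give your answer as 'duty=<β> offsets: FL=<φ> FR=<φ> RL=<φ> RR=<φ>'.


duty β = stance ticks per leg = 7
FL: stance ticks = 7; W→S at t=10 → φ=6
FR: stance ticks = 7; W→S at t=5 → φ=11
RL: stance ticks = 7; W→S at t=3 → φ=13
RR: stance ticks = 7; W→S at t=8 → φ=8

duty=7 offsets: FL=6 FR=11 RL=13 RR=8


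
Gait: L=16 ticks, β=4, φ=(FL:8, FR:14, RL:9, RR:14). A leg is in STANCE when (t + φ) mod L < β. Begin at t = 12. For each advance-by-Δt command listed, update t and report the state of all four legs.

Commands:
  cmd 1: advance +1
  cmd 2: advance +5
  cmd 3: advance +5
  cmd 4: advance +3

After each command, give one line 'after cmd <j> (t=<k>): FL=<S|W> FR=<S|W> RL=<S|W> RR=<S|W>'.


after cmd 1 (t=13): FL=W FR=W RL=W RR=W
after cmd 2 (t=18): FL=W FR=S RL=W RR=S
after cmd 3 (t=23): FL=W FR=W RL=S RR=W
after cmd 4 (t=26): FL=S FR=W RL=S RR=W

start t=12: FL=W FR=W RL=W RR=W
cmd 1: advance +1 → t=13, phase=(5,11,6,11) → FL=W FR=W RL=W RR=W
cmd 2: advance +5 → t=18, phase=(10,0,11,0) → FL=W FR=S RL=W RR=S
cmd 3: advance +5 → t=23, phase=(15,5,0,5) → FL=W FR=W RL=S RR=W
cmd 4: advance +3 → t=26, phase=(2,8,3,8) → FL=S FR=W RL=S RR=W


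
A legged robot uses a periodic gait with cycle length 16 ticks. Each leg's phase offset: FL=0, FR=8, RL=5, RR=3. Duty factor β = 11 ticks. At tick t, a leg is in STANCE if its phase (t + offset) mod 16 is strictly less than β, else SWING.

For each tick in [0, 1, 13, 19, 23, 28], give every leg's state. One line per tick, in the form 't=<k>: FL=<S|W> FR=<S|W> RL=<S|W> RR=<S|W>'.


t=0: phase=(0,8,5,3) vs β=11 → FL=S FR=S RL=S RR=S
t=1: phase=(1,9,6,4) vs β=11 → FL=S FR=S RL=S RR=S
t=13: phase=(13,5,2,0) vs β=11 → FL=W FR=S RL=S RR=S
t=19: phase=(3,11,8,6) vs β=11 → FL=S FR=W RL=S RR=S
t=23: phase=(7,15,12,10) vs β=11 → FL=S FR=W RL=W RR=S
t=28: phase=(12,4,1,15) vs β=11 → FL=W FR=S RL=S RR=W

t=0: FL=S FR=S RL=S RR=S
t=1: FL=S FR=S RL=S RR=S
t=13: FL=W FR=S RL=S RR=S
t=19: FL=S FR=W RL=S RR=S
t=23: FL=S FR=W RL=W RR=S
t=28: FL=W FR=S RL=S RR=W


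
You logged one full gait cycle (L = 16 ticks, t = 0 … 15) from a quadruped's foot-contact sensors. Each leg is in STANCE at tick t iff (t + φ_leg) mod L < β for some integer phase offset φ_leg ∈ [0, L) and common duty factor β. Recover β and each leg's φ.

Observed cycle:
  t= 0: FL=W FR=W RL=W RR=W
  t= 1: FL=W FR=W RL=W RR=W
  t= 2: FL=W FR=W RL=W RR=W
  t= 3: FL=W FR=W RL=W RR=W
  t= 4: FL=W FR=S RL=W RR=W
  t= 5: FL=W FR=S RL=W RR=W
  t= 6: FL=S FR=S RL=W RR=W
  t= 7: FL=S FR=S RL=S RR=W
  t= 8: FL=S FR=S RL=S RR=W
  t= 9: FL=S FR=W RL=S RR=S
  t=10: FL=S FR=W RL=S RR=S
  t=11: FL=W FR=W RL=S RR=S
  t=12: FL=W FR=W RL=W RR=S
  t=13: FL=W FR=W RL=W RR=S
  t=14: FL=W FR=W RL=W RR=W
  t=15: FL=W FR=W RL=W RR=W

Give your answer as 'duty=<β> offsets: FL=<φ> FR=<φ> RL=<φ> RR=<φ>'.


duty=5 offsets: FL=10 FR=12 RL=9 RR=7

duty β = stance ticks per leg = 5
FL: stance ticks = 5; W→S at t=6 → φ=10
FR: stance ticks = 5; W→S at t=4 → φ=12
RL: stance ticks = 5; W→S at t=7 → φ=9
RR: stance ticks = 5; W→S at t=9 → φ=7


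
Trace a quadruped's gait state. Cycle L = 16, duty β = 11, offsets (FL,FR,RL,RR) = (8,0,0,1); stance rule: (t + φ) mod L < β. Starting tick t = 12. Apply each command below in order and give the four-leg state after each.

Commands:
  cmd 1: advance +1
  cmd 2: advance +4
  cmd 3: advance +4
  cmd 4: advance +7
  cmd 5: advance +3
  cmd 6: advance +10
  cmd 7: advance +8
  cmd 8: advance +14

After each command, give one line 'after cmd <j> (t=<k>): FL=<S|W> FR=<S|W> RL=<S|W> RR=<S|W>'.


after cmd 1 (t=13): FL=S FR=W RL=W RR=W
after cmd 2 (t=17): FL=S FR=S RL=S RR=S
after cmd 3 (t=21): FL=W FR=S RL=S RR=S
after cmd 4 (t=28): FL=S FR=W RL=W RR=W
after cmd 5 (t=31): FL=S FR=W RL=W RR=S
after cmd 6 (t=41): FL=S FR=S RL=S RR=S
after cmd 7 (t=49): FL=S FR=S RL=S RR=S
after cmd 8 (t=63): FL=S FR=W RL=W RR=S

start t=12: FL=S FR=W RL=W RR=W
cmd 1: advance +1 → t=13, phase=(5,13,13,14) → FL=S FR=W RL=W RR=W
cmd 2: advance +4 → t=17, phase=(9,1,1,2) → FL=S FR=S RL=S RR=S
cmd 3: advance +4 → t=21, phase=(13,5,5,6) → FL=W FR=S RL=S RR=S
cmd 4: advance +7 → t=28, phase=(4,12,12,13) → FL=S FR=W RL=W RR=W
cmd 5: advance +3 → t=31, phase=(7,15,15,0) → FL=S FR=W RL=W RR=S
cmd 6: advance +10 → t=41, phase=(1,9,9,10) → FL=S FR=S RL=S RR=S
cmd 7: advance +8 → t=49, phase=(9,1,1,2) → FL=S FR=S RL=S RR=S
cmd 8: advance +14 → t=63, phase=(7,15,15,0) → FL=S FR=W RL=W RR=S


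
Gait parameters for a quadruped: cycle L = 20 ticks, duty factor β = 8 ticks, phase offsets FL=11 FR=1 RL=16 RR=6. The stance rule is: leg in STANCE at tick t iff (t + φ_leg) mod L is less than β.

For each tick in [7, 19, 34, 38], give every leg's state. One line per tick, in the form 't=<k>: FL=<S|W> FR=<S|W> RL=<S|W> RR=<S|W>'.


t=7: phase=(18,8,3,13) vs β=8 → FL=W FR=W RL=S RR=W
t=19: phase=(10,0,15,5) vs β=8 → FL=W FR=S RL=W RR=S
t=34: phase=(5,15,10,0) vs β=8 → FL=S FR=W RL=W RR=S
t=38: phase=(9,19,14,4) vs β=8 → FL=W FR=W RL=W RR=S

t=7: FL=W FR=W RL=S RR=W
t=19: FL=W FR=S RL=W RR=S
t=34: FL=S FR=W RL=W RR=S
t=38: FL=W FR=W RL=W RR=S


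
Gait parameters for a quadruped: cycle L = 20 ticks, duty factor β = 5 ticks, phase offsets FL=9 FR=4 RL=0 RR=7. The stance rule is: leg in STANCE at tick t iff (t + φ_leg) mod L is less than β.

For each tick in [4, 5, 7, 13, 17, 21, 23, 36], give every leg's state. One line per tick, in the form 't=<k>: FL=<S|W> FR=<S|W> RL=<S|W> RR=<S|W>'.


t=4: phase=(13,8,4,11) vs β=5 → FL=W FR=W RL=S RR=W
t=5: phase=(14,9,5,12) vs β=5 → FL=W FR=W RL=W RR=W
t=7: phase=(16,11,7,14) vs β=5 → FL=W FR=W RL=W RR=W
t=13: phase=(2,17,13,0) vs β=5 → FL=S FR=W RL=W RR=S
t=17: phase=(6,1,17,4) vs β=5 → FL=W FR=S RL=W RR=S
t=21: phase=(10,5,1,8) vs β=5 → FL=W FR=W RL=S RR=W
t=23: phase=(12,7,3,10) vs β=5 → FL=W FR=W RL=S RR=W
t=36: phase=(5,0,16,3) vs β=5 → FL=W FR=S RL=W RR=S

t=4: FL=W FR=W RL=S RR=W
t=5: FL=W FR=W RL=W RR=W
t=7: FL=W FR=W RL=W RR=W
t=13: FL=S FR=W RL=W RR=S
t=17: FL=W FR=S RL=W RR=S
t=21: FL=W FR=W RL=S RR=W
t=23: FL=W FR=W RL=S RR=W
t=36: FL=W FR=S RL=W RR=S


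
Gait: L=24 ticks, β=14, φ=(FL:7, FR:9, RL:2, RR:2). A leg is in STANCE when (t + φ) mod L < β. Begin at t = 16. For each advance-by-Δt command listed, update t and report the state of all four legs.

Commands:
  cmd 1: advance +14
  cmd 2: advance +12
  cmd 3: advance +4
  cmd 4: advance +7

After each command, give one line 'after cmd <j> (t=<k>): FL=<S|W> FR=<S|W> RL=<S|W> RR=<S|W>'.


start t=16: FL=W FR=S RL=W RR=W
cmd 1: advance +14 → t=30, phase=(13,15,8,8) → FL=S FR=W RL=S RR=S
cmd 2: advance +12 → t=42, phase=(1,3,20,20) → FL=S FR=S RL=W RR=W
cmd 3: advance +4 → t=46, phase=(5,7,0,0) → FL=S FR=S RL=S RR=S
cmd 4: advance +7 → t=53, phase=(12,14,7,7) → FL=S FR=W RL=S RR=S

after cmd 1 (t=30): FL=S FR=W RL=S RR=S
after cmd 2 (t=42): FL=S FR=S RL=W RR=W
after cmd 3 (t=46): FL=S FR=S RL=S RR=S
after cmd 4 (t=53): FL=S FR=W RL=S RR=S


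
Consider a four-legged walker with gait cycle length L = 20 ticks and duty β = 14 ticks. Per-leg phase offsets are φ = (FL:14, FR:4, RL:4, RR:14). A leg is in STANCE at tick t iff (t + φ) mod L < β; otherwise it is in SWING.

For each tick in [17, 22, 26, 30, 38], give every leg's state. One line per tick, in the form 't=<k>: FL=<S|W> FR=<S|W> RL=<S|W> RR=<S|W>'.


t=17: phase=(11,1,1,11) vs β=14 → FL=S FR=S RL=S RR=S
t=22: phase=(16,6,6,16) vs β=14 → FL=W FR=S RL=S RR=W
t=26: phase=(0,10,10,0) vs β=14 → FL=S FR=S RL=S RR=S
t=30: phase=(4,14,14,4) vs β=14 → FL=S FR=W RL=W RR=S
t=38: phase=(12,2,2,12) vs β=14 → FL=S FR=S RL=S RR=S

t=17: FL=S FR=S RL=S RR=S
t=22: FL=W FR=S RL=S RR=W
t=26: FL=S FR=S RL=S RR=S
t=30: FL=S FR=W RL=W RR=S
t=38: FL=S FR=S RL=S RR=S


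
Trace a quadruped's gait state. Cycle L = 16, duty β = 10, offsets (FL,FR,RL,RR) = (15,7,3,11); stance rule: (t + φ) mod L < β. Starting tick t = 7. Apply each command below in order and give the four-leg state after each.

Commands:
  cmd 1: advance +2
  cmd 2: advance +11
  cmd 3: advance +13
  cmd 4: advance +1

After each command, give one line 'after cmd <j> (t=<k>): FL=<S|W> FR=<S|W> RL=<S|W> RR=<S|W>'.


after cmd 1 (t=9): FL=S FR=S RL=W RR=S
after cmd 2 (t=20): FL=S FR=W RL=S RR=W
after cmd 3 (t=33): FL=S FR=S RL=S RR=W
after cmd 4 (t=34): FL=S FR=S RL=S RR=W

start t=7: FL=S FR=W RL=W RR=S
cmd 1: advance +2 → t=9, phase=(8,0,12,4) → FL=S FR=S RL=W RR=S
cmd 2: advance +11 → t=20, phase=(3,11,7,15) → FL=S FR=W RL=S RR=W
cmd 3: advance +13 → t=33, phase=(0,8,4,12) → FL=S FR=S RL=S RR=W
cmd 4: advance +1 → t=34, phase=(1,9,5,13) → FL=S FR=S RL=S RR=W


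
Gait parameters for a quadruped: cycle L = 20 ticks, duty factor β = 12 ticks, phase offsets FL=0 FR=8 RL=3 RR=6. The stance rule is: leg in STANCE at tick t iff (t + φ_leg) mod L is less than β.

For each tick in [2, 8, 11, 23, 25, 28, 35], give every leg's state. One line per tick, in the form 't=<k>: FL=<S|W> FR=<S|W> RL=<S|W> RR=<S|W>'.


t=2: phase=(2,10,5,8) vs β=12 → FL=S FR=S RL=S RR=S
t=8: phase=(8,16,11,14) vs β=12 → FL=S FR=W RL=S RR=W
t=11: phase=(11,19,14,17) vs β=12 → FL=S FR=W RL=W RR=W
t=23: phase=(3,11,6,9) vs β=12 → FL=S FR=S RL=S RR=S
t=25: phase=(5,13,8,11) vs β=12 → FL=S FR=W RL=S RR=S
t=28: phase=(8,16,11,14) vs β=12 → FL=S FR=W RL=S RR=W
t=35: phase=(15,3,18,1) vs β=12 → FL=W FR=S RL=W RR=S

t=2: FL=S FR=S RL=S RR=S
t=8: FL=S FR=W RL=S RR=W
t=11: FL=S FR=W RL=W RR=W
t=23: FL=S FR=S RL=S RR=S
t=25: FL=S FR=W RL=S RR=S
t=28: FL=S FR=W RL=S RR=W
t=35: FL=W FR=S RL=W RR=S


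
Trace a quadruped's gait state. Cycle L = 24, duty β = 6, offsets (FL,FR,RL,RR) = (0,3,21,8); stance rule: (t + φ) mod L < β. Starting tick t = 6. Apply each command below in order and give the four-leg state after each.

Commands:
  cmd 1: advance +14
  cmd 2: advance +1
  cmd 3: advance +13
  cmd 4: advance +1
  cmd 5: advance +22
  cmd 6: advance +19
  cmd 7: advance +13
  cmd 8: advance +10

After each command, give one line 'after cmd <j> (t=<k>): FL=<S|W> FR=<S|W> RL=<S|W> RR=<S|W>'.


after cmd 1 (t=20): FL=W FR=W RL=W RR=S
after cmd 2 (t=21): FL=W FR=S RL=W RR=S
after cmd 3 (t=34): FL=W FR=W RL=W RR=W
after cmd 4 (t=35): FL=W FR=W RL=W RR=W
after cmd 5 (t=57): FL=W FR=W RL=W RR=W
after cmd 6 (t=76): FL=S FR=W RL=S RR=W
after cmd 7 (t=89): FL=W FR=W RL=W RR=S
after cmd 8 (t=99): FL=S FR=W RL=S RR=W

start t=6: FL=W FR=W RL=S RR=W
cmd 1: advance +14 → t=20, phase=(20,23,17,4) → FL=W FR=W RL=W RR=S
cmd 2: advance +1 → t=21, phase=(21,0,18,5) → FL=W FR=S RL=W RR=S
cmd 3: advance +13 → t=34, phase=(10,13,7,18) → FL=W FR=W RL=W RR=W
cmd 4: advance +1 → t=35, phase=(11,14,8,19) → FL=W FR=W RL=W RR=W
cmd 5: advance +22 → t=57, phase=(9,12,6,17) → FL=W FR=W RL=W RR=W
cmd 6: advance +19 → t=76, phase=(4,7,1,12) → FL=S FR=W RL=S RR=W
cmd 7: advance +13 → t=89, phase=(17,20,14,1) → FL=W FR=W RL=W RR=S
cmd 8: advance +10 → t=99, phase=(3,6,0,11) → FL=S FR=W RL=S RR=W


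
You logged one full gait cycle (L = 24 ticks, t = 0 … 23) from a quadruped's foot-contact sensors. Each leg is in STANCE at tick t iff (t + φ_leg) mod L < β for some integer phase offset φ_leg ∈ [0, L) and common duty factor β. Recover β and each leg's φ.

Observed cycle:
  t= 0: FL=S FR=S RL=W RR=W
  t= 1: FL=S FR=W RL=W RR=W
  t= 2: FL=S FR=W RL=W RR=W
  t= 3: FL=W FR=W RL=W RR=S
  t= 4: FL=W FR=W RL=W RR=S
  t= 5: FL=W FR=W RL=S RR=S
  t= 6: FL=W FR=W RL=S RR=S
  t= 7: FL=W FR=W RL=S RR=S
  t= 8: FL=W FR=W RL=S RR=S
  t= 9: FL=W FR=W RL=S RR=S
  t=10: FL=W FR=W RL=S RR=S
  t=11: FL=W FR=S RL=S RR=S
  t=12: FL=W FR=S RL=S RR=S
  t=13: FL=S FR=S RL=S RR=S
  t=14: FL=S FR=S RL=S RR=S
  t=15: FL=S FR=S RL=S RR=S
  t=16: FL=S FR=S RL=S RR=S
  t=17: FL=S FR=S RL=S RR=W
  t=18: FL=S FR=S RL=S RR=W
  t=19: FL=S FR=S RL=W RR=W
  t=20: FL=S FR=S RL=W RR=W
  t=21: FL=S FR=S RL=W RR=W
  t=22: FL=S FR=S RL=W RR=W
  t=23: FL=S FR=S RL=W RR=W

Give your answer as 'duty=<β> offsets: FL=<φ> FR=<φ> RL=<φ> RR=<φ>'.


duty=14 offsets: FL=11 FR=13 RL=19 RR=21

duty β = stance ticks per leg = 14
FL: stance ticks = 14; W→S at t=13 → φ=11
FR: stance ticks = 14; W→S at t=11 → φ=13
RL: stance ticks = 14; W→S at t=5 → φ=19
RR: stance ticks = 14; W→S at t=3 → φ=21


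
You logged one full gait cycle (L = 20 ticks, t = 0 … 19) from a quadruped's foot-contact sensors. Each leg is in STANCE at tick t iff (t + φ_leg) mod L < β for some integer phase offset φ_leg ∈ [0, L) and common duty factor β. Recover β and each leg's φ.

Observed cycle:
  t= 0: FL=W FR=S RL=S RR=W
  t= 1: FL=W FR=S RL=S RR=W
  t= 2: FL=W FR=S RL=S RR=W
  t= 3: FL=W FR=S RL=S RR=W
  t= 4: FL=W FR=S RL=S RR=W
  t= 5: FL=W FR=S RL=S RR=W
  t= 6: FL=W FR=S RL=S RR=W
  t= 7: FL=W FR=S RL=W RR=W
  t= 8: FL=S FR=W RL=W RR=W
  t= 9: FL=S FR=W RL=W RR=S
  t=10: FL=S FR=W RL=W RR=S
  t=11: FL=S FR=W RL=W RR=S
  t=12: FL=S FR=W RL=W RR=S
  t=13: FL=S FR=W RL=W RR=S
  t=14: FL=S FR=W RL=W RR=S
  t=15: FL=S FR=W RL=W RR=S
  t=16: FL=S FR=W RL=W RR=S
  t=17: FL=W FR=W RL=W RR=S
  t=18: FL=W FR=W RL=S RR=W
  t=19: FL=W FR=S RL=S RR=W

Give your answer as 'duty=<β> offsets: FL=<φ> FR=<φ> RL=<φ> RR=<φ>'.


duty=9 offsets: FL=12 FR=1 RL=2 RR=11

duty β = stance ticks per leg = 9
FL: stance ticks = 9; W→S at t=8 → φ=12
FR: stance ticks = 9; W→S at t=19 → φ=1
RL: stance ticks = 9; W→S at t=18 → φ=2
RR: stance ticks = 9; W→S at t=9 → φ=11


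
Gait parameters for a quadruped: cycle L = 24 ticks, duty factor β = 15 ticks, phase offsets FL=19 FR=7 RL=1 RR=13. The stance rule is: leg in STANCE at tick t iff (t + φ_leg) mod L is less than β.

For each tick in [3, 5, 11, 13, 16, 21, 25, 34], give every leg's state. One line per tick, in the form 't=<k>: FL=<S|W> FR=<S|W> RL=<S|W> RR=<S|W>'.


t=3: phase=(22,10,4,16) vs β=15 → FL=W FR=S RL=S RR=W
t=5: phase=(0,12,6,18) vs β=15 → FL=S FR=S RL=S RR=W
t=11: phase=(6,18,12,0) vs β=15 → FL=S FR=W RL=S RR=S
t=13: phase=(8,20,14,2) vs β=15 → FL=S FR=W RL=S RR=S
t=16: phase=(11,23,17,5) vs β=15 → FL=S FR=W RL=W RR=S
t=21: phase=(16,4,22,10) vs β=15 → FL=W FR=S RL=W RR=S
t=25: phase=(20,8,2,14) vs β=15 → FL=W FR=S RL=S RR=S
t=34: phase=(5,17,11,23) vs β=15 → FL=S FR=W RL=S RR=W

t=3: FL=W FR=S RL=S RR=W
t=5: FL=S FR=S RL=S RR=W
t=11: FL=S FR=W RL=S RR=S
t=13: FL=S FR=W RL=S RR=S
t=16: FL=S FR=W RL=W RR=S
t=21: FL=W FR=S RL=W RR=S
t=25: FL=W FR=S RL=S RR=S
t=34: FL=S FR=W RL=S RR=W


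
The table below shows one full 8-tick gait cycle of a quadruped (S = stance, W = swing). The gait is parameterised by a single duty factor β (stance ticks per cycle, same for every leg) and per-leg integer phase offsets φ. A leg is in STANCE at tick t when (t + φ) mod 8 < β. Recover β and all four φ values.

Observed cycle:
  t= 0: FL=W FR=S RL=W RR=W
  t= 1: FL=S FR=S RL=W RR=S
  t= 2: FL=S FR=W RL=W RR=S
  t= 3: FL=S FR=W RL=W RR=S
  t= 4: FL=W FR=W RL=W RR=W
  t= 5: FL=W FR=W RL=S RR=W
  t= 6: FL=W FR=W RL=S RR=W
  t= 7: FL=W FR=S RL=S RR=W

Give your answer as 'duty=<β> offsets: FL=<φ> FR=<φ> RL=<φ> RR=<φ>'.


duty β = stance ticks per leg = 3
FL: stance ticks = 3; W→S at t=1 → φ=7
FR: stance ticks = 3; W→S at t=7 → φ=1
RL: stance ticks = 3; W→S at t=5 → φ=3
RR: stance ticks = 3; W→S at t=1 → φ=7

duty=3 offsets: FL=7 FR=1 RL=3 RR=7


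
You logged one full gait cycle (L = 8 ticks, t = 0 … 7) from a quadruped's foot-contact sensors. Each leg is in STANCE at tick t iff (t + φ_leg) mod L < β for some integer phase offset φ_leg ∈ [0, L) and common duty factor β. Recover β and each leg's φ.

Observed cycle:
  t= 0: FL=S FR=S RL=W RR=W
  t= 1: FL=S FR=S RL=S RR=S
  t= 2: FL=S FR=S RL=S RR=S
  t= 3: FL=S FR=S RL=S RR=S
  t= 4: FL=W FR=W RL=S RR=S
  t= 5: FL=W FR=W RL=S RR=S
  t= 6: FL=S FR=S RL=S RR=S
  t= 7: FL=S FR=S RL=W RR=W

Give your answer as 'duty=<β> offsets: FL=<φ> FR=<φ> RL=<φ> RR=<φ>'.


duty β = stance ticks per leg = 6
FL: stance ticks = 6; W→S at t=6 → φ=2
FR: stance ticks = 6; W→S at t=6 → φ=2
RL: stance ticks = 6; W→S at t=1 → φ=7
RR: stance ticks = 6; W→S at t=1 → φ=7

duty=6 offsets: FL=2 FR=2 RL=7 RR=7


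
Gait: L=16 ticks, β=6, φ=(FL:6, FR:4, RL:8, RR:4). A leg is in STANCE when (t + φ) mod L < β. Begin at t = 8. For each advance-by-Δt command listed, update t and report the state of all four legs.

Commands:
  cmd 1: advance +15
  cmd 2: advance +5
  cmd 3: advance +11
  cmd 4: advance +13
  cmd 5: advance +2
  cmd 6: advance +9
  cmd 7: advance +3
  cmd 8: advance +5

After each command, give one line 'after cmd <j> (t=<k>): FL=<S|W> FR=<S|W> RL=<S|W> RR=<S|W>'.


start t=8: FL=W FR=W RL=S RR=W
cmd 1: advance +15 → t=23, phase=(13,11,15,11) → FL=W FR=W RL=W RR=W
cmd 2: advance +5 → t=28, phase=(2,0,4,0) → FL=S FR=S RL=S RR=S
cmd 3: advance +11 → t=39, phase=(13,11,15,11) → FL=W FR=W RL=W RR=W
cmd 4: advance +13 → t=52, phase=(10,8,12,8) → FL=W FR=W RL=W RR=W
cmd 5: advance +2 → t=54, phase=(12,10,14,10) → FL=W FR=W RL=W RR=W
cmd 6: advance +9 → t=63, phase=(5,3,7,3) → FL=S FR=S RL=W RR=S
cmd 7: advance +3 → t=66, phase=(8,6,10,6) → FL=W FR=W RL=W RR=W
cmd 8: advance +5 → t=71, phase=(13,11,15,11) → FL=W FR=W RL=W RR=W

after cmd 1 (t=23): FL=W FR=W RL=W RR=W
after cmd 2 (t=28): FL=S FR=S RL=S RR=S
after cmd 3 (t=39): FL=W FR=W RL=W RR=W
after cmd 4 (t=52): FL=W FR=W RL=W RR=W
after cmd 5 (t=54): FL=W FR=W RL=W RR=W
after cmd 6 (t=63): FL=S FR=S RL=W RR=S
after cmd 7 (t=66): FL=W FR=W RL=W RR=W
after cmd 8 (t=71): FL=W FR=W RL=W RR=W


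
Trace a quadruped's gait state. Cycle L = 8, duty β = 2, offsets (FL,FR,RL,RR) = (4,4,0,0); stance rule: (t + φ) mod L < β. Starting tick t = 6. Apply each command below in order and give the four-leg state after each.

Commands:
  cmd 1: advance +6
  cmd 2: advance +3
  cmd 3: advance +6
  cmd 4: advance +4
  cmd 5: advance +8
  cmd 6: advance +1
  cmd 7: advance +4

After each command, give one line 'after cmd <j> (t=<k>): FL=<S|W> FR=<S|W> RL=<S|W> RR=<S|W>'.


start t=6: FL=W FR=W RL=W RR=W
cmd 1: advance +6 → t=12, phase=(0,0,4,4) → FL=S FR=S RL=W RR=W
cmd 2: advance +3 → t=15, phase=(3,3,7,7) → FL=W FR=W RL=W RR=W
cmd 3: advance +6 → t=21, phase=(1,1,5,5) → FL=S FR=S RL=W RR=W
cmd 4: advance +4 → t=25, phase=(5,5,1,1) → FL=W FR=W RL=S RR=S
cmd 5: advance +8 → t=33, phase=(5,5,1,1) → FL=W FR=W RL=S RR=S
cmd 6: advance +1 → t=34, phase=(6,6,2,2) → FL=W FR=W RL=W RR=W
cmd 7: advance +4 → t=38, phase=(2,2,6,6) → FL=W FR=W RL=W RR=W

after cmd 1 (t=12): FL=S FR=S RL=W RR=W
after cmd 2 (t=15): FL=W FR=W RL=W RR=W
after cmd 3 (t=21): FL=S FR=S RL=W RR=W
after cmd 4 (t=25): FL=W FR=W RL=S RR=S
after cmd 5 (t=33): FL=W FR=W RL=S RR=S
after cmd 6 (t=34): FL=W FR=W RL=W RR=W
after cmd 7 (t=38): FL=W FR=W RL=W RR=W


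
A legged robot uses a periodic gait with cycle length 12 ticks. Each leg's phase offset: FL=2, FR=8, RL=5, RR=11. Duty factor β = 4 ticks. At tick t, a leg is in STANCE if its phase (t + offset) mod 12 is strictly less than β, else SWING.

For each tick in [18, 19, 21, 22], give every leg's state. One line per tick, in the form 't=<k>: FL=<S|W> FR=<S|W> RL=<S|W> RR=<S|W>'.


t=18: FL=W FR=S RL=W RR=W
t=19: FL=W FR=S RL=S RR=W
t=21: FL=W FR=W RL=S RR=W
t=22: FL=S FR=W RL=S RR=W

t=18: phase=(8,2,11,5) vs β=4 → FL=W FR=S RL=W RR=W
t=19: phase=(9,3,0,6) vs β=4 → FL=W FR=S RL=S RR=W
t=21: phase=(11,5,2,8) vs β=4 → FL=W FR=W RL=S RR=W
t=22: phase=(0,6,3,9) vs β=4 → FL=S FR=W RL=S RR=W


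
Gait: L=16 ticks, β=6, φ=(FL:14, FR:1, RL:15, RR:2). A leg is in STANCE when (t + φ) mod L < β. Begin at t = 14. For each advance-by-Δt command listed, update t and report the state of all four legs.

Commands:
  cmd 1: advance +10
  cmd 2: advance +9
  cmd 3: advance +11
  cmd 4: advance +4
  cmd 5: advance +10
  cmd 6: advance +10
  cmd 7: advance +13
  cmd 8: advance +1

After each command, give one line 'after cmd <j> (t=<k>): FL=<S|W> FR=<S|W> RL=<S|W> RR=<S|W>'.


start t=14: FL=W FR=W RL=W RR=S
cmd 1: advance +10 → t=24, phase=(6,9,7,10) → FL=W FR=W RL=W RR=W
cmd 2: advance +9 → t=33, phase=(15,2,0,3) → FL=W FR=S RL=S RR=S
cmd 3: advance +11 → t=44, phase=(10,13,11,14) → FL=W FR=W RL=W RR=W
cmd 4: advance +4 → t=48, phase=(14,1,15,2) → FL=W FR=S RL=W RR=S
cmd 5: advance +10 → t=58, phase=(8,11,9,12) → FL=W FR=W RL=W RR=W
cmd 6: advance +10 → t=68, phase=(2,5,3,6) → FL=S FR=S RL=S RR=W
cmd 7: advance +13 → t=81, phase=(15,2,0,3) → FL=W FR=S RL=S RR=S
cmd 8: advance +1 → t=82, phase=(0,3,1,4) → FL=S FR=S RL=S RR=S

after cmd 1 (t=24): FL=W FR=W RL=W RR=W
after cmd 2 (t=33): FL=W FR=S RL=S RR=S
after cmd 3 (t=44): FL=W FR=W RL=W RR=W
after cmd 4 (t=48): FL=W FR=S RL=W RR=S
after cmd 5 (t=58): FL=W FR=W RL=W RR=W
after cmd 6 (t=68): FL=S FR=S RL=S RR=W
after cmd 7 (t=81): FL=W FR=S RL=S RR=S
after cmd 8 (t=82): FL=S FR=S RL=S RR=S


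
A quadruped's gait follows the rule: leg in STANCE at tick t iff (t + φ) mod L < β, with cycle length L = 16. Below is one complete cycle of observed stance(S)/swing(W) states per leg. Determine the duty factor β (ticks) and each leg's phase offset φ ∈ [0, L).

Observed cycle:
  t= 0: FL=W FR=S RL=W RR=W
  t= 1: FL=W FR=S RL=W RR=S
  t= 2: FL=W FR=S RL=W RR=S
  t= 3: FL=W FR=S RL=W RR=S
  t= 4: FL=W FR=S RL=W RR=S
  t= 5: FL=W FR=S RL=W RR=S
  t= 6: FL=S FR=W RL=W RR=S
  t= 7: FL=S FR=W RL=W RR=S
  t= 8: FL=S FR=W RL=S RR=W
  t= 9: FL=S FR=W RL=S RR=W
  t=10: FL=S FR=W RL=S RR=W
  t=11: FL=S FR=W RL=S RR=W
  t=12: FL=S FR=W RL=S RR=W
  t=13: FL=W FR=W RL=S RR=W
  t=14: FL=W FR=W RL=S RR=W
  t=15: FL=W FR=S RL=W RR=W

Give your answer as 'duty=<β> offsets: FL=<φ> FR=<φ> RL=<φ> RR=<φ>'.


duty β = stance ticks per leg = 7
FL: stance ticks = 7; W→S at t=6 → φ=10
FR: stance ticks = 7; W→S at t=15 → φ=1
RL: stance ticks = 7; W→S at t=8 → φ=8
RR: stance ticks = 7; W→S at t=1 → φ=15

duty=7 offsets: FL=10 FR=1 RL=8 RR=15


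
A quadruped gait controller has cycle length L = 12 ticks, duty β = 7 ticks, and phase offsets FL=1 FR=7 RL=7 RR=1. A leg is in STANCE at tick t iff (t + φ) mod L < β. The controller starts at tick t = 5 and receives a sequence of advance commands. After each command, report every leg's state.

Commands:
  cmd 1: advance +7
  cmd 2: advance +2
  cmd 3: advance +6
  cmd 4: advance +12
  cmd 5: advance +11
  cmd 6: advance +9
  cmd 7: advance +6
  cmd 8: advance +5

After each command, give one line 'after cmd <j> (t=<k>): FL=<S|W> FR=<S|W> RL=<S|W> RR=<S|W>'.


start t=5: FL=S FR=S RL=S RR=S
cmd 1: advance +7 → t=12, phase=(1,7,7,1) → FL=S FR=W RL=W RR=S
cmd 2: advance +2 → t=14, phase=(3,9,9,3) → FL=S FR=W RL=W RR=S
cmd 3: advance +6 → t=20, phase=(9,3,3,9) → FL=W FR=S RL=S RR=W
cmd 4: advance +12 → t=32, phase=(9,3,3,9) → FL=W FR=S RL=S RR=W
cmd 5: advance +11 → t=43, phase=(8,2,2,8) → FL=W FR=S RL=S RR=W
cmd 6: advance +9 → t=52, phase=(5,11,11,5) → FL=S FR=W RL=W RR=S
cmd 7: advance +6 → t=58, phase=(11,5,5,11) → FL=W FR=S RL=S RR=W
cmd 8: advance +5 → t=63, phase=(4,10,10,4) → FL=S FR=W RL=W RR=S

after cmd 1 (t=12): FL=S FR=W RL=W RR=S
after cmd 2 (t=14): FL=S FR=W RL=W RR=S
after cmd 3 (t=20): FL=W FR=S RL=S RR=W
after cmd 4 (t=32): FL=W FR=S RL=S RR=W
after cmd 5 (t=43): FL=W FR=S RL=S RR=W
after cmd 6 (t=52): FL=S FR=W RL=W RR=S
after cmd 7 (t=58): FL=W FR=S RL=S RR=W
after cmd 8 (t=63): FL=S FR=W RL=W RR=S


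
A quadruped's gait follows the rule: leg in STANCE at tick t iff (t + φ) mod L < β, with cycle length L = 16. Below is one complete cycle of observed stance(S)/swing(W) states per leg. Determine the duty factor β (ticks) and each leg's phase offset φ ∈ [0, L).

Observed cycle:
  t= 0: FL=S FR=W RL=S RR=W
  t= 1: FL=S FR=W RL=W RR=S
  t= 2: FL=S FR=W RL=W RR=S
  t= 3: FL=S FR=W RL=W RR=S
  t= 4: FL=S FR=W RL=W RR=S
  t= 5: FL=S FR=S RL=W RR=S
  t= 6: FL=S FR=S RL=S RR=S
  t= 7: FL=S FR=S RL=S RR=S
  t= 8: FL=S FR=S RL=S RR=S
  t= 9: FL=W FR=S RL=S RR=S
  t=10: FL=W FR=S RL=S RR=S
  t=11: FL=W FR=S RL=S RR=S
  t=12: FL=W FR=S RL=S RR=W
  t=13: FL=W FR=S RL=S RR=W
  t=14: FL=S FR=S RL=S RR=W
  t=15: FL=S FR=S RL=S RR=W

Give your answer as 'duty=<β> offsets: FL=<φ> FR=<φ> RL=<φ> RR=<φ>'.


duty=11 offsets: FL=2 FR=11 RL=10 RR=15

duty β = stance ticks per leg = 11
FL: stance ticks = 11; W→S at t=14 → φ=2
FR: stance ticks = 11; W→S at t=5 → φ=11
RL: stance ticks = 11; W→S at t=6 → φ=10
RR: stance ticks = 11; W→S at t=1 → φ=15


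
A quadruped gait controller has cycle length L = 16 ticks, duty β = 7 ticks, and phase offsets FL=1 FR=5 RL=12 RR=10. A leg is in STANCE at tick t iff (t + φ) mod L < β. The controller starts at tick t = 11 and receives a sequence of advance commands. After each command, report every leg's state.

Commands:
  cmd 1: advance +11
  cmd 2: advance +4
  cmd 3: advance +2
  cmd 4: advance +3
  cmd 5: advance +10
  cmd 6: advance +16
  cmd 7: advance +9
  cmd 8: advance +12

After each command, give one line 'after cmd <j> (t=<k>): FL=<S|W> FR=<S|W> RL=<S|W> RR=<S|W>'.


after cmd 1 (t=22): FL=W FR=W RL=S RR=S
after cmd 2 (t=26): FL=W FR=W RL=S RR=S
after cmd 3 (t=28): FL=W FR=S RL=W RR=S
after cmd 4 (t=31): FL=S FR=S RL=W RR=W
after cmd 5 (t=41): FL=W FR=W RL=S RR=S
after cmd 6 (t=57): FL=W FR=W RL=S RR=S
after cmd 7 (t=66): FL=S FR=W RL=W RR=W
after cmd 8 (t=78): FL=W FR=S RL=W RR=W

start t=11: FL=W FR=S RL=W RR=S
cmd 1: advance +11 → t=22, phase=(7,11,2,0) → FL=W FR=W RL=S RR=S
cmd 2: advance +4 → t=26, phase=(11,15,6,4) → FL=W FR=W RL=S RR=S
cmd 3: advance +2 → t=28, phase=(13,1,8,6) → FL=W FR=S RL=W RR=S
cmd 4: advance +3 → t=31, phase=(0,4,11,9) → FL=S FR=S RL=W RR=W
cmd 5: advance +10 → t=41, phase=(10,14,5,3) → FL=W FR=W RL=S RR=S
cmd 6: advance +16 → t=57, phase=(10,14,5,3) → FL=W FR=W RL=S RR=S
cmd 7: advance +9 → t=66, phase=(3,7,14,12) → FL=S FR=W RL=W RR=W
cmd 8: advance +12 → t=78, phase=(15,3,10,8) → FL=W FR=S RL=W RR=W


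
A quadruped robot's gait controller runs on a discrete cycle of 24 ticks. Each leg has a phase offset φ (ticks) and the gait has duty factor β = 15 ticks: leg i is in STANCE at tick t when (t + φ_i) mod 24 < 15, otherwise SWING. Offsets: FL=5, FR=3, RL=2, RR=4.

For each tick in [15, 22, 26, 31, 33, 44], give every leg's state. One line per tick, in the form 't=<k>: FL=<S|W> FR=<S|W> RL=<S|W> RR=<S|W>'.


t=15: phase=(20,18,17,19) vs β=15 → FL=W FR=W RL=W RR=W
t=22: phase=(3,1,0,2) vs β=15 → FL=S FR=S RL=S RR=S
t=26: phase=(7,5,4,6) vs β=15 → FL=S FR=S RL=S RR=S
t=31: phase=(12,10,9,11) vs β=15 → FL=S FR=S RL=S RR=S
t=33: phase=(14,12,11,13) vs β=15 → FL=S FR=S RL=S RR=S
t=44: phase=(1,23,22,0) vs β=15 → FL=S FR=W RL=W RR=S

t=15: FL=W FR=W RL=W RR=W
t=22: FL=S FR=S RL=S RR=S
t=26: FL=S FR=S RL=S RR=S
t=31: FL=S FR=S RL=S RR=S
t=33: FL=S FR=S RL=S RR=S
t=44: FL=S FR=W RL=W RR=S


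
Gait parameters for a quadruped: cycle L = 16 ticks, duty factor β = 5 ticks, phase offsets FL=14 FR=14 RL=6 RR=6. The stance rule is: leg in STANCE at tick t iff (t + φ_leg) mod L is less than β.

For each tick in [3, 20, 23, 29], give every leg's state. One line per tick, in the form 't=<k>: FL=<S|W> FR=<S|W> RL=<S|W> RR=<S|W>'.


t=3: FL=S FR=S RL=W RR=W
t=20: FL=S FR=S RL=W RR=W
t=23: FL=W FR=W RL=W RR=W
t=29: FL=W FR=W RL=S RR=S

t=3: phase=(1,1,9,9) vs β=5 → FL=S FR=S RL=W RR=W
t=20: phase=(2,2,10,10) vs β=5 → FL=S FR=S RL=W RR=W
t=23: phase=(5,5,13,13) vs β=5 → FL=W FR=W RL=W RR=W
t=29: phase=(11,11,3,3) vs β=5 → FL=W FR=W RL=S RR=S


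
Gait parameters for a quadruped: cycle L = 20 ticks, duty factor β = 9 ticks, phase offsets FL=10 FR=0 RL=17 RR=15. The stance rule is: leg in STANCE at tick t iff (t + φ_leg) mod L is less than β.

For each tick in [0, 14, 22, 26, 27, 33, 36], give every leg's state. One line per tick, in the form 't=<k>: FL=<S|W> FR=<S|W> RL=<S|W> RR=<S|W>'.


t=0: phase=(10,0,17,15) vs β=9 → FL=W FR=S RL=W RR=W
t=14: phase=(4,14,11,9) vs β=9 → FL=S FR=W RL=W RR=W
t=22: phase=(12,2,19,17) vs β=9 → FL=W FR=S RL=W RR=W
t=26: phase=(16,6,3,1) vs β=9 → FL=W FR=S RL=S RR=S
t=27: phase=(17,7,4,2) vs β=9 → FL=W FR=S RL=S RR=S
t=33: phase=(3,13,10,8) vs β=9 → FL=S FR=W RL=W RR=S
t=36: phase=(6,16,13,11) vs β=9 → FL=S FR=W RL=W RR=W

t=0: FL=W FR=S RL=W RR=W
t=14: FL=S FR=W RL=W RR=W
t=22: FL=W FR=S RL=W RR=W
t=26: FL=W FR=S RL=S RR=S
t=27: FL=W FR=S RL=S RR=S
t=33: FL=S FR=W RL=W RR=S
t=36: FL=S FR=W RL=W RR=W


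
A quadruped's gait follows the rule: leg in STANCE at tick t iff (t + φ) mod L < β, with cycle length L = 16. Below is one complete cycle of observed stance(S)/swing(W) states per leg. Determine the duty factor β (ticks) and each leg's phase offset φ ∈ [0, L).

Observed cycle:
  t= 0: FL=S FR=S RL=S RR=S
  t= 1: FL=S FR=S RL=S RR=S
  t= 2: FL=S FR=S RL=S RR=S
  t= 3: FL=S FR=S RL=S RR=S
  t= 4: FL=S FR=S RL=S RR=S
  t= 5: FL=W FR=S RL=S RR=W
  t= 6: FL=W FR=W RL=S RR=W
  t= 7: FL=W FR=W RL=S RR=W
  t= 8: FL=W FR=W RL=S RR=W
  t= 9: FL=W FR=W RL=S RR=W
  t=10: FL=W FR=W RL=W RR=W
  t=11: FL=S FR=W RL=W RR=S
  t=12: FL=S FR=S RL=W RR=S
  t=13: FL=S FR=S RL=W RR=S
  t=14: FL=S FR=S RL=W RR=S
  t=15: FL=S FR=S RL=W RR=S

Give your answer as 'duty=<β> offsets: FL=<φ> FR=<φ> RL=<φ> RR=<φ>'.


duty=10 offsets: FL=5 FR=4 RL=0 RR=5

duty β = stance ticks per leg = 10
FL: stance ticks = 10; W→S at t=11 → φ=5
FR: stance ticks = 10; W→S at t=12 → φ=4
RL: stance ticks = 10; W→S at t=0 → φ=0
RR: stance ticks = 10; W→S at t=11 → φ=5


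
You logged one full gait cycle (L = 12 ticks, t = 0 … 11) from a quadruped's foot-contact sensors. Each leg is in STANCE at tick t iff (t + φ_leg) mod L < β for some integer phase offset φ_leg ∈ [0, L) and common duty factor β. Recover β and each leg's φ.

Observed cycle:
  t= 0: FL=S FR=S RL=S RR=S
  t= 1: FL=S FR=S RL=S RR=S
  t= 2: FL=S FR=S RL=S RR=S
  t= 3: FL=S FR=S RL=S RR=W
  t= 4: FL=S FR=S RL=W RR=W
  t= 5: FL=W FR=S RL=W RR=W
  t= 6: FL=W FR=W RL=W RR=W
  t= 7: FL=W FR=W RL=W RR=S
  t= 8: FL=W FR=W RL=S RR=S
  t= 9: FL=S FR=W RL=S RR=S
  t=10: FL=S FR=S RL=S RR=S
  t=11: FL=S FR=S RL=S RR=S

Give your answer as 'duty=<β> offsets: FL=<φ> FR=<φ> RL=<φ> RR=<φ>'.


duty β = stance ticks per leg = 8
FL: stance ticks = 8; W→S at t=9 → φ=3
FR: stance ticks = 8; W→S at t=10 → φ=2
RL: stance ticks = 8; W→S at t=8 → φ=4
RR: stance ticks = 8; W→S at t=7 → φ=5

duty=8 offsets: FL=3 FR=2 RL=4 RR=5


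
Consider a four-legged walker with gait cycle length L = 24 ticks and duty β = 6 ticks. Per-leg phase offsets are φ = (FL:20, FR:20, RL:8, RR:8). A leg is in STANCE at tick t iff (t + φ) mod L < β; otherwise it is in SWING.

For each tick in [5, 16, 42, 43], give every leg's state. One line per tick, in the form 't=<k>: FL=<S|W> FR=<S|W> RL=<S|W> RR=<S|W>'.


t=5: FL=S FR=S RL=W RR=W
t=16: FL=W FR=W RL=S RR=S
t=42: FL=W FR=W RL=S RR=S
t=43: FL=W FR=W RL=S RR=S

t=5: phase=(1,1,13,13) vs β=6 → FL=S FR=S RL=W RR=W
t=16: phase=(12,12,0,0) vs β=6 → FL=W FR=W RL=S RR=S
t=42: phase=(14,14,2,2) vs β=6 → FL=W FR=W RL=S RR=S
t=43: phase=(15,15,3,3) vs β=6 → FL=W FR=W RL=S RR=S


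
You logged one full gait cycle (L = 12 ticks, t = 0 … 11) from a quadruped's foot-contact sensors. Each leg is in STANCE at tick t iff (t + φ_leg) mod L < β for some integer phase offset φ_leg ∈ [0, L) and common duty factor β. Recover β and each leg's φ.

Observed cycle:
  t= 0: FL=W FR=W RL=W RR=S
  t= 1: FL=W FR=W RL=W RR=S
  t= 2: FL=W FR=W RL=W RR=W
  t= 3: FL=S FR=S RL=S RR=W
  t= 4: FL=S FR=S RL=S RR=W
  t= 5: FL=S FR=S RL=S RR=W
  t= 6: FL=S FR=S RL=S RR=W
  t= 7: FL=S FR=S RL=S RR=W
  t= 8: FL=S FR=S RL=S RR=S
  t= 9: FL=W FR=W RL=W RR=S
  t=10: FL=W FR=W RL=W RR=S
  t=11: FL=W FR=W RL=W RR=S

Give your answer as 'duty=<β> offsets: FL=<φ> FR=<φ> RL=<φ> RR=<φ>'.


duty β = stance ticks per leg = 6
FL: stance ticks = 6; W→S at t=3 → φ=9
FR: stance ticks = 6; W→S at t=3 → φ=9
RL: stance ticks = 6; W→S at t=3 → φ=9
RR: stance ticks = 6; W→S at t=8 → φ=4

duty=6 offsets: FL=9 FR=9 RL=9 RR=4
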